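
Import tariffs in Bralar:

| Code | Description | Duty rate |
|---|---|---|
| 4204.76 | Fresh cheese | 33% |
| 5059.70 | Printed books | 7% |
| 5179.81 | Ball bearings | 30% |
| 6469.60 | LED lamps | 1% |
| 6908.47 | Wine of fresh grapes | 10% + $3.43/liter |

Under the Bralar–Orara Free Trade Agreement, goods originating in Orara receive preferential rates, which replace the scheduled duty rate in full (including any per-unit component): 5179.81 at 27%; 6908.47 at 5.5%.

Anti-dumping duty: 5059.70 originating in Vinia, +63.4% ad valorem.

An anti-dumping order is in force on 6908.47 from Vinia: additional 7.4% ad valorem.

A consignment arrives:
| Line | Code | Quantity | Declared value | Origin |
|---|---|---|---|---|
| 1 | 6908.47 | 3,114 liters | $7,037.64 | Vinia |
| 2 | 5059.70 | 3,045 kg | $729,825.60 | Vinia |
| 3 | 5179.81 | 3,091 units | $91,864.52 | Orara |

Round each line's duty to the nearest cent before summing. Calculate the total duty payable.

Line 1 (6908.47, Vinia, 3,114 liters, $7,037.64):
Base rate for 6908.47 is 10% + $3.43/liter.
6908.47 has an FTA preferential rate, but origin Vinia is not Orara; base rate stands.
Additional duty on 6908.47 from Vinia: +7.4%. Applied ad valorem rate: 10% + 7.4% = 17.4%.
Duty = $7,037.64 × 17.4% + 3,114 × $3.43 = $11,905.57.
Line 2 (5059.70, Vinia, 3,045 kg, $729,825.60):
Base rate for 5059.70 is 7%.
Additional duty on 5059.70 from Vinia: +63.4%. Applied ad valorem rate: 7% + 63.4% = 70.4%.
Duty = $729,825.60 × 70.4% = $513,797.22.
Line 3 (5179.81, Orara, 3,091 units, $91,864.52):
Base rate for 5179.81 is 30%.
Origin Orara qualifies under the Bralar–Orara agreement and 5179.81 is covered: preferential rate 27% applies instead.
Duty = $91,864.52 × 27% = $24,803.42.
Total = $11,905.57 + $513,797.22 + $24,803.42 = $550,506.21.

$550,506.21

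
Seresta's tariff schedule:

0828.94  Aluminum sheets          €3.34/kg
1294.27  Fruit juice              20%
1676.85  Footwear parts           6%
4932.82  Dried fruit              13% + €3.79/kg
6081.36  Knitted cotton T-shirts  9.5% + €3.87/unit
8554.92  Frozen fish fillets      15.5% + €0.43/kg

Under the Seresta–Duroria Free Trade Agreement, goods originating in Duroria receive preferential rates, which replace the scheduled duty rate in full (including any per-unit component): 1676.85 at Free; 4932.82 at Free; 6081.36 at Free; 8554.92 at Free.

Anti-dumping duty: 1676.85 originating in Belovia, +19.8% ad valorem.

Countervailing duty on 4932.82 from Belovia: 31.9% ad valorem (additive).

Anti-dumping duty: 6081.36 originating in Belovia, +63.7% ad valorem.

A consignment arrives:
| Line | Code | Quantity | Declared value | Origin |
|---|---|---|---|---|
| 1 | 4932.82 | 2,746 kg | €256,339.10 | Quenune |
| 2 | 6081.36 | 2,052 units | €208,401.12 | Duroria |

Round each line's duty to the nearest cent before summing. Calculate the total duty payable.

Line 1 (4932.82, Quenune, 2,746 kg, €256,339.10):
Base rate for 4932.82 is 13% + €3.79/kg.
4932.82 has an FTA preferential rate, but origin Quenune is not Duroria; base rate stands.
The additional-duty order on 4932.82 targets Belovia, not Quenune; it does not apply.
Duty = €256,339.10 × 13% + 2,746 × €3.79 = €43,731.42.
Line 2 (6081.36, Duroria, 2,052 units, €208,401.12):
Base rate for 6081.36 is 9.5% + €3.87/unit.
Origin Duroria qualifies under the Seresta–Duroria agreement and 6081.36 is covered: preferential rate Free applies instead.
The additional-duty order on 6081.36 targets Belovia, not Duroria; it does not apply.
Duty = €208,401.12 × 0% = €0.00.
Total = €43,731.42 + €0.00 = €43,731.42.

€43,731.42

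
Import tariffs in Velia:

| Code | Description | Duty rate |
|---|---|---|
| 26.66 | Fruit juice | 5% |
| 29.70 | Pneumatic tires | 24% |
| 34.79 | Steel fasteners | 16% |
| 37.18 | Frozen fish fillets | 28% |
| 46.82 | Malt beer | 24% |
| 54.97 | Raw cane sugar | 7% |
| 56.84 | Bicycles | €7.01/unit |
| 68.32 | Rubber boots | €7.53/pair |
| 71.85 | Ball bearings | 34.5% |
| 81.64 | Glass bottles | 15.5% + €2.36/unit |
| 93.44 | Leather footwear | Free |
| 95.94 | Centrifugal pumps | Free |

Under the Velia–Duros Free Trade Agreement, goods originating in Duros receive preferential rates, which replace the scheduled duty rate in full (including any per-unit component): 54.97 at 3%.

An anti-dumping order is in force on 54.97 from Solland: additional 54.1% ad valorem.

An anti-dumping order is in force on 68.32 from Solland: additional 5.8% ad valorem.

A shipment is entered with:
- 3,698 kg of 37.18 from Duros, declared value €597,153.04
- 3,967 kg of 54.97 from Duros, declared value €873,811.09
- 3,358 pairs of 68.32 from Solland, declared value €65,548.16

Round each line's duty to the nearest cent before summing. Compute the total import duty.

€222,504.71

Line 1 (37.18, Duros, 3,698 kg, €597,153.04):
Base rate for 37.18 is 28%.
Origin Duros is the FTA partner but 37.18 is not on the preference list; base rate stands.
Duty = €597,153.04 × 28% = €167,202.85.
Line 2 (54.97, Duros, 3,967 kg, €873,811.09):
Base rate for 54.97 is 7%.
Origin Duros qualifies under the Velia–Duros agreement and 54.97 is covered: preferential rate 3% applies instead.
The additional-duty order on 54.97 targets Solland, not Duros; it does not apply.
Duty = €873,811.09 × 3% = €26,214.33.
Line 3 (68.32, Solland, 3,358 pairs, €65,548.16):
Base rate for 68.32 is €7.53/pair.
Additional duty on 68.32 from Solland: +5.8% ad valorem. Applied ad valorem rate = 5.8%.
Duty = €65,548.16 × 5.8% + 3,358 × €7.53 = €29,087.53.
Total = €167,202.85 + €26,214.33 + €29,087.53 = €222,504.71.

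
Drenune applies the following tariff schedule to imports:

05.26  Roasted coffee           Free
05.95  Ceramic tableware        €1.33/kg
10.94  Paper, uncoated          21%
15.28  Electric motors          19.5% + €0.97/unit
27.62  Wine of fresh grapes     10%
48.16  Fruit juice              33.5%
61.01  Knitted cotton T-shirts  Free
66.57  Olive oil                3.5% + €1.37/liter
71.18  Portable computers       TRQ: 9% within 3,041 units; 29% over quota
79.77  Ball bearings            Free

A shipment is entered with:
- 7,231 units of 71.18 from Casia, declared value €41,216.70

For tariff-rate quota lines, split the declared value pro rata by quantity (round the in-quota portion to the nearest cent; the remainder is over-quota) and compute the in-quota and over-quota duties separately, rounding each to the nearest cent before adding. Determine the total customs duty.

€8,486.10

Line 1 (71.18, Casia, 7,231 units, €41,216.70):
Code 71.18 is under a tariff-rate quota (threshold 3,041 units). In-quota: 3,041 units at 9%; over-quota: 4,190 units at 29%.
Pro-rata value split: in-quota = €41,216.70 × 3,041/7,231 = €17,333.70; over-quota = €41,216.70 − €17,333.70 = €23,883.00.
In-quota duty = €17,333.70 × 9% = €1,560.03. Over-quota duty = €23,883.00 × 29% = €6,926.07.
Line duty = €1,560.03 + €6,926.07 = €8,486.10.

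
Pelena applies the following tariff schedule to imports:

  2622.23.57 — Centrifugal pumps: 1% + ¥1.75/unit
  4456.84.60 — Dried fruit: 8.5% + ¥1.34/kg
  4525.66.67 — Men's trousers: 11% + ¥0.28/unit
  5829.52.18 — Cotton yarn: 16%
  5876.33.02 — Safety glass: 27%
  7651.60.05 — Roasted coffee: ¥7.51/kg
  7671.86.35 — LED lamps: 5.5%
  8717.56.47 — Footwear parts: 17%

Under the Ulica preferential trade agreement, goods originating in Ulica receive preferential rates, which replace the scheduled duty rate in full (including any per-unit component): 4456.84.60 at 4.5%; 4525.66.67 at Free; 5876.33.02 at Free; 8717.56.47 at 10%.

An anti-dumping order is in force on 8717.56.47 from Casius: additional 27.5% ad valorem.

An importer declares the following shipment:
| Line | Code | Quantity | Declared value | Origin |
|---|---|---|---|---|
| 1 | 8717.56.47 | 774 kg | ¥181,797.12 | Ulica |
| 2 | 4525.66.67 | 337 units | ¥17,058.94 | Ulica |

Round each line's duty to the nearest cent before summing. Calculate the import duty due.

¥18,179.71

Line 1 (8717.56.47, Ulica, 774 kg, ¥181,797.12):
Base rate for 8717.56.47 is 17%.
Origin Ulica qualifies under the Pelena–Ulica agreement and 8717.56.47 is covered: preferential rate 10% applies instead.
The additional-duty order on 8717.56.47 targets Casius, not Ulica; it does not apply.
Duty = ¥181,797.12 × 10% = ¥18,179.71.
Line 2 (4525.66.67, Ulica, 337 units, ¥17,058.94):
Base rate for 4525.66.67 is 11% + ¥0.28/unit.
Origin Ulica qualifies under the Pelena–Ulica agreement and 4525.66.67 is covered: preferential rate Free applies instead.
Duty = ¥17,058.94 × 0% = ¥0.00.
Total = ¥18,179.71 + ¥0.00 = ¥18,179.71.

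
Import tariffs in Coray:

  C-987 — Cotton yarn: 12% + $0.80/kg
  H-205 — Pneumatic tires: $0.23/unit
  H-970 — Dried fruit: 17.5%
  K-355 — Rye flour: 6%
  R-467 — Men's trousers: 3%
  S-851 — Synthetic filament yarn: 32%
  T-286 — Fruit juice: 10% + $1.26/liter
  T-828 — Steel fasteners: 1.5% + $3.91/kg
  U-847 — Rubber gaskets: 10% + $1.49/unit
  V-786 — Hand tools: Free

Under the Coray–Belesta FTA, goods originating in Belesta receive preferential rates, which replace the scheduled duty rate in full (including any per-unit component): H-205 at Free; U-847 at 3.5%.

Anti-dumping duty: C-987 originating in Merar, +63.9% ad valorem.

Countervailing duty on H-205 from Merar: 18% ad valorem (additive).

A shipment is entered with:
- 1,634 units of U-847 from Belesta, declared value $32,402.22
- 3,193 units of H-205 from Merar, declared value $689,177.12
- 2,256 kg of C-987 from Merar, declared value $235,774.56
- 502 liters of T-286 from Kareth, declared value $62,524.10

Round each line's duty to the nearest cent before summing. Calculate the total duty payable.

Line 1 (U-847, Belesta, 1,634 units, $32,402.22):
Base rate for U-847 is 10% + $1.49/unit.
Origin Belesta qualifies under the Coray–Belesta agreement and U-847 is covered: preferential rate 3.5% applies instead.
Duty = $32,402.22 × 3.5% = $1,134.08.
Line 2 (H-205, Merar, 3,193 units, $689,177.12):
Base rate for H-205 is $0.23/unit.
H-205 has an FTA preferential rate, but origin Merar is not Belesta; base rate stands.
Additional duty on H-205 from Merar: +18% ad valorem. Applied ad valorem rate = 18%.
Duty = $689,177.12 × 18% + 3,193 × $0.23 = $124,786.27.
Line 3 (C-987, Merar, 2,256 kg, $235,774.56):
Base rate for C-987 is 12% + $0.80/kg.
Additional duty on C-987 from Merar: +63.9%. Applied ad valorem rate: 12% + 63.9% = 75.9%.
Duty = $235,774.56 × 75.9% + 2,256 × $0.80 = $180,757.69.
Line 4 (T-286, Kareth, 502 liters, $62,524.10):
Base rate for T-286 is 10% + $1.26/liter.
Duty = $62,524.10 × 10% + 502 × $1.26 = $6,884.93.
Total = $1,134.08 + $124,786.27 + $180,757.69 + $6,884.93 = $313,562.97.

$313,562.97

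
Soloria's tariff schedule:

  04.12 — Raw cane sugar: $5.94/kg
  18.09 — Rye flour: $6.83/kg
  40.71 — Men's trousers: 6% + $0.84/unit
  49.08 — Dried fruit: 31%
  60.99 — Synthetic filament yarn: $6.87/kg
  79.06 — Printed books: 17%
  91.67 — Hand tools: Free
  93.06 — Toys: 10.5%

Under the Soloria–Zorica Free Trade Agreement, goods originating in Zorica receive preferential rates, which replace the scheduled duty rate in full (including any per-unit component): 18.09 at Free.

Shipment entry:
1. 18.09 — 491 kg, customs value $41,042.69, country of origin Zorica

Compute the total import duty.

Line 1 (18.09, Zorica, 491 kg, $41,042.69):
Base rate for 18.09 is $6.83/kg.
Origin Zorica qualifies under the Soloria–Zorica agreement and 18.09 is covered: preferential rate Free applies instead.
Duty = $41,042.69 × 0% = $0.00.

$0.00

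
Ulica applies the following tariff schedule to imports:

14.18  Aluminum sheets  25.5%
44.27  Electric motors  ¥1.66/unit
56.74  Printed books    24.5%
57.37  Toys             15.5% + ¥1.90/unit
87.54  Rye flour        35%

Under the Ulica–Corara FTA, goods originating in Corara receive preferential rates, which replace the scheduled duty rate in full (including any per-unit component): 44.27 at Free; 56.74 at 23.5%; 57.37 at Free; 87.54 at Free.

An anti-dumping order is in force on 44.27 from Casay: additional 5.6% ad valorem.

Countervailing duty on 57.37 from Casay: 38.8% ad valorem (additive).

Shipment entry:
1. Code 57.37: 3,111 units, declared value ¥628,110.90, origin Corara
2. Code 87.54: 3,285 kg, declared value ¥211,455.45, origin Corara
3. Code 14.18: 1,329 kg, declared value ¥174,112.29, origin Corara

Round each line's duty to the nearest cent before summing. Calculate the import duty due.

¥44,398.63

Line 1 (57.37, Corara, 3,111 units, ¥628,110.90):
Base rate for 57.37 is 15.5% + ¥1.90/unit.
Origin Corara qualifies under the Ulica–Corara agreement and 57.37 is covered: preferential rate Free applies instead.
The additional-duty order on 57.37 targets Casay, not Corara; it does not apply.
Duty = ¥628,110.90 × 0% = ¥0.00.
Line 2 (87.54, Corara, 3,285 kg, ¥211,455.45):
Base rate for 87.54 is 35%.
Origin Corara qualifies under the Ulica–Corara agreement and 87.54 is covered: preferential rate Free applies instead.
Duty = ¥211,455.45 × 0% = ¥0.00.
Line 3 (14.18, Corara, 1,329 kg, ¥174,112.29):
Base rate for 14.18 is 25.5%.
Origin Corara is the FTA partner but 14.18 is not on the preference list; base rate stands.
Duty = ¥174,112.29 × 25.5% = ¥44,398.63.
Total = ¥0.00 + ¥0.00 + ¥44,398.63 = ¥44,398.63.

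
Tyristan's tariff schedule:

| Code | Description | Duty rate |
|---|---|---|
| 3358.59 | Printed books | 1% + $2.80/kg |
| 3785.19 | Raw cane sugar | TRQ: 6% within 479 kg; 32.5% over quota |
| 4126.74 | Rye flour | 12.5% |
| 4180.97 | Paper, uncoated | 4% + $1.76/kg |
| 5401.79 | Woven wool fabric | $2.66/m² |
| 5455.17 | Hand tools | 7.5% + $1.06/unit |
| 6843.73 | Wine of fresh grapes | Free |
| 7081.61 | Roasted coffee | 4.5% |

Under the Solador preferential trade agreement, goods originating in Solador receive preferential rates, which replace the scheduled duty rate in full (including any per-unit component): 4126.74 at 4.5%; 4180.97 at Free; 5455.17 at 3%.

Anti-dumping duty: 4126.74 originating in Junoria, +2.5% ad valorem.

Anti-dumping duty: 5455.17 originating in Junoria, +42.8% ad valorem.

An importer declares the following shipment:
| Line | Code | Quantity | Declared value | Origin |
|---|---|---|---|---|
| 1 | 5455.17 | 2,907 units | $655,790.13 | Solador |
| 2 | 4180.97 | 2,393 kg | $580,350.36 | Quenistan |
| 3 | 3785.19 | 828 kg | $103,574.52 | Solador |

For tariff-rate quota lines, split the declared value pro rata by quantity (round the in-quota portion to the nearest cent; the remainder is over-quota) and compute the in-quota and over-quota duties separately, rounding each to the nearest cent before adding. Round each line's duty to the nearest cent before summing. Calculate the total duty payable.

$64,882.81

Line 1 (5455.17, Solador, 2,907 units, $655,790.13):
Base rate for 5455.17 is 7.5% + $1.06/unit.
Origin Solador qualifies under the Tyristan–Solador agreement and 5455.17 is covered: preferential rate 3% applies instead.
The additional-duty order on 5455.17 targets Junoria, not Solador; it does not apply.
Duty = $655,790.13 × 3% = $19,673.70.
Line 2 (4180.97, Quenistan, 2,393 kg, $580,350.36):
Base rate for 4180.97 is 4% + $1.76/kg.
4180.97 has an FTA preferential rate, but origin Quenistan is not Solador; base rate stands.
Duty = $580,350.36 × 4% + 2,393 × $1.76 = $27,425.69.
Line 3 (3785.19, Solador, 828 kg, $103,574.52):
Code 3785.19 is under a tariff-rate quota (threshold 479 kg). In-quota: 479 kg at 6%; over-quota: 349 kg at 32.5%.
Pro-rata value split: in-quota = $103,574.52 × 479/828 = $59,918.11; over-quota = $103,574.52 − $59,918.11 = $43,656.41.
In-quota duty = $59,918.11 × 6% = $3,595.09. Over-quota duty = $43,656.41 × 32.5% = $14,188.33.
Line duty = $3,595.09 + $14,188.33 = $17,783.42.
Total = $19,673.70 + $27,425.69 + $17,783.42 = $64,882.81.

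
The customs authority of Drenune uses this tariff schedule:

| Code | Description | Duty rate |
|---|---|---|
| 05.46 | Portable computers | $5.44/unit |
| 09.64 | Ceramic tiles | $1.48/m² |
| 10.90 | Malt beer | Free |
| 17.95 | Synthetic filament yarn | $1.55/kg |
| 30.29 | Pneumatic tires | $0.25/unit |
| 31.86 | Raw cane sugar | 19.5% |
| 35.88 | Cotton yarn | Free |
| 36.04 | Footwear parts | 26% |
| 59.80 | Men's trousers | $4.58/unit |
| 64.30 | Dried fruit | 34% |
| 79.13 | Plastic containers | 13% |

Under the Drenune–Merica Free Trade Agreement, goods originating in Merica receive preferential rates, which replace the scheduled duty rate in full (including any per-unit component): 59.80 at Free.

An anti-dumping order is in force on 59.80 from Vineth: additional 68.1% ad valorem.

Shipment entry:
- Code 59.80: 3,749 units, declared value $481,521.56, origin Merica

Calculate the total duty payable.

Line 1 (59.80, Merica, 3,749 units, $481,521.56):
Base rate for 59.80 is $4.58/unit.
Origin Merica qualifies under the Drenune–Merica agreement and 59.80 is covered: preferential rate Free applies instead.
The additional-duty order on 59.80 targets Vineth, not Merica; it does not apply.
Duty = $481,521.56 × 0% = $0.00.

$0.00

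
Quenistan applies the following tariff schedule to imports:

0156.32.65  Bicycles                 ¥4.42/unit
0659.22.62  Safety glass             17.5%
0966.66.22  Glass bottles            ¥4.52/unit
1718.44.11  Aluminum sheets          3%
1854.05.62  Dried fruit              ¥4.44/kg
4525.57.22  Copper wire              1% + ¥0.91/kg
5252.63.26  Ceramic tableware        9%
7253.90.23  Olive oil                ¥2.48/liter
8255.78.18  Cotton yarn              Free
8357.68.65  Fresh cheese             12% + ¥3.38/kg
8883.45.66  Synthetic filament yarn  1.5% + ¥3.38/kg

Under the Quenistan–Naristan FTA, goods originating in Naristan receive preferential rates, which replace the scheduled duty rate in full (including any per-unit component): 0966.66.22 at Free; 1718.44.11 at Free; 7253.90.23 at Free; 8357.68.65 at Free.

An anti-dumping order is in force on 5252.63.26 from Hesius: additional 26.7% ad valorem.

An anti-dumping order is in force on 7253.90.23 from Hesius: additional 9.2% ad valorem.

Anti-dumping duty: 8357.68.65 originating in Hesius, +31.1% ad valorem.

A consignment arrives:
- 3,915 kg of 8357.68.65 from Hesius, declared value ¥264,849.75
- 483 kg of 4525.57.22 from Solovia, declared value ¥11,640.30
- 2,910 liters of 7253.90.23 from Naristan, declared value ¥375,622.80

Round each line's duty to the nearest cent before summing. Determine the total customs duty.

Line 1 (8357.68.65, Hesius, 3,915 kg, ¥264,849.75):
Base rate for 8357.68.65 is 12% + ¥3.38/kg.
8357.68.65 has an FTA preferential rate, but origin Hesius is not Naristan; base rate stands.
Additional duty on 8357.68.65 from Hesius: +31.1%. Applied ad valorem rate: 12% + 31.1% = 43.1%.
Duty = ¥264,849.75 × 43.1% + 3,915 × ¥3.38 = ¥127,382.94.
Line 2 (4525.57.22, Solovia, 483 kg, ¥11,640.30):
Base rate for 4525.57.22 is 1% + ¥0.91/kg.
Duty = ¥11,640.30 × 1% + 483 × ¥0.91 = ¥555.93.
Line 3 (7253.90.23, Naristan, 2,910 liters, ¥375,622.80):
Base rate for 7253.90.23 is ¥2.48/liter.
Origin Naristan qualifies under the Quenistan–Naristan agreement and 7253.90.23 is covered: preferential rate Free applies instead.
The additional-duty order on 7253.90.23 targets Hesius, not Naristan; it does not apply.
Duty = ¥375,622.80 × 0% = ¥0.00.
Total = ¥127,382.94 + ¥555.93 + ¥0.00 = ¥127,938.87.

¥127,938.87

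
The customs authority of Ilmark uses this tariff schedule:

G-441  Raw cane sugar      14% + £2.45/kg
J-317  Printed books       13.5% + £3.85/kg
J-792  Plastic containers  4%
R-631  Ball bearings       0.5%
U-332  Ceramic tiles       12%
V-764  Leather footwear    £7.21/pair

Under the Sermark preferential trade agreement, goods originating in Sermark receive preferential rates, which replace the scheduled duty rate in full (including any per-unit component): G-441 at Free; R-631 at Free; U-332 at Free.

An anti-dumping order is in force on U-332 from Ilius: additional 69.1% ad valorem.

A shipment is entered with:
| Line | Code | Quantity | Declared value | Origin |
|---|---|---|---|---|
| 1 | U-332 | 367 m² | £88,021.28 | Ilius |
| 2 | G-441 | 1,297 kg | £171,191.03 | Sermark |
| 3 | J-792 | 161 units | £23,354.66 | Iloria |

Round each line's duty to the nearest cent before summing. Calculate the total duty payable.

£72,319.45

Line 1 (U-332, Ilius, 367 m², £88,021.28):
Base rate for U-332 is 12%.
U-332 has an FTA preferential rate, but origin Ilius is not Sermark; base rate stands.
Additional duty on U-332 from Ilius: +69.1%. Applied ad valorem rate: 12% + 69.1% = 81.1%.
Duty = £88,021.28 × 81.1% = £71,385.26.
Line 2 (G-441, Sermark, 1,297 kg, £171,191.03):
Base rate for G-441 is 14% + £2.45/kg.
Origin Sermark qualifies under the Ilmark–Sermark agreement and G-441 is covered: preferential rate Free applies instead.
Duty = £171,191.03 × 0% = £0.00.
Line 3 (J-792, Iloria, 161 units, £23,354.66):
Base rate for J-792 is 4%.
Duty = £23,354.66 × 4% = £934.19.
Total = £71,385.26 + £0.00 + £934.19 = £72,319.45.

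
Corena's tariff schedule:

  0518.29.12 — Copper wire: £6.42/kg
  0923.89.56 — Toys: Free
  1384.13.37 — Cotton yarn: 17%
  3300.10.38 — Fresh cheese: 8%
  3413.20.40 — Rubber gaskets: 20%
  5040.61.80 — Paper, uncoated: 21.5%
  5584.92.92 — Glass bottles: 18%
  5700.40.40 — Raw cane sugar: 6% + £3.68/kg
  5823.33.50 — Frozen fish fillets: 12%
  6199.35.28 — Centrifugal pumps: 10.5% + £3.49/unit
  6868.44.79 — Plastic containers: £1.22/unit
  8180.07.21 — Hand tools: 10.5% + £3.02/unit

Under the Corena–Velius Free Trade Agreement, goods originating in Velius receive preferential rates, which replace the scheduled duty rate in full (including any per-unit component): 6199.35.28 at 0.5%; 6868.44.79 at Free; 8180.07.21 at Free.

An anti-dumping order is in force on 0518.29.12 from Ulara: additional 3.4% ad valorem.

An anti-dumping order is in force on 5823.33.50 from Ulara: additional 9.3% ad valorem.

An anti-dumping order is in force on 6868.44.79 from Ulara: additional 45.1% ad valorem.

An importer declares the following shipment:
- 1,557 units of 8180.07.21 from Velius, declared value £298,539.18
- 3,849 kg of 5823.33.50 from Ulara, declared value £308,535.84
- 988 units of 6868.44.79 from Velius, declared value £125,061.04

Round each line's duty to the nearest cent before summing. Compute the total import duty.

£65,718.13

Line 1 (8180.07.21, Velius, 1,557 units, £298,539.18):
Base rate for 8180.07.21 is 10.5% + £3.02/unit.
Origin Velius qualifies under the Corena–Velius agreement and 8180.07.21 is covered: preferential rate Free applies instead.
Duty = £298,539.18 × 0% = £0.00.
Line 2 (5823.33.50, Ulara, 3,849 kg, £308,535.84):
Base rate for 5823.33.50 is 12%.
Additional duty on 5823.33.50 from Ulara: +9.3%. Applied ad valorem rate: 12% + 9.3% = 21.3%.
Duty = £308,535.84 × 21.3% = £65,718.13.
Line 3 (6868.44.79, Velius, 988 units, £125,061.04):
Base rate for 6868.44.79 is £1.22/unit.
Origin Velius qualifies under the Corena–Velius agreement and 6868.44.79 is covered: preferential rate Free applies instead.
The additional-duty order on 6868.44.79 targets Ulara, not Velius; it does not apply.
Duty = £125,061.04 × 0% = £0.00.
Total = £0.00 + £65,718.13 + £0.00 = £65,718.13.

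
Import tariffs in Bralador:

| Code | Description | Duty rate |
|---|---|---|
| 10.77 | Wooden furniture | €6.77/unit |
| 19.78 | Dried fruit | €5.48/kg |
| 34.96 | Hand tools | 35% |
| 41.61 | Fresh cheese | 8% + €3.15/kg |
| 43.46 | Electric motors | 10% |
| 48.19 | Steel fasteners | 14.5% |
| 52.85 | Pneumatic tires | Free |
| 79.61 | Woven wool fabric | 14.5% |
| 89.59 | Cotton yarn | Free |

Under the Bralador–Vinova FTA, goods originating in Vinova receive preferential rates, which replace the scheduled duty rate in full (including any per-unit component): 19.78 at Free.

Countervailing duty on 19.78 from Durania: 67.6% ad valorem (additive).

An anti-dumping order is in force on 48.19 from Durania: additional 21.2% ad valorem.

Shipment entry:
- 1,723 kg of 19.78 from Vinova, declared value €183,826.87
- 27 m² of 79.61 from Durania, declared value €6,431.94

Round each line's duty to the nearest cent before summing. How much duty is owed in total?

€932.63

Line 1 (19.78, Vinova, 1,723 kg, €183,826.87):
Base rate for 19.78 is €5.48/kg.
Origin Vinova qualifies under the Bralador–Vinova agreement and 19.78 is covered: preferential rate Free applies instead.
The additional-duty order on 19.78 targets Durania, not Vinova; it does not apply.
Duty = €183,826.87 × 0% = €0.00.
Line 2 (79.61, Durania, 27 m², €6,431.94):
Base rate for 79.61 is 14.5%.
Duty = €6,431.94 × 14.5% = €932.63.
Total = €0.00 + €932.63 = €932.63.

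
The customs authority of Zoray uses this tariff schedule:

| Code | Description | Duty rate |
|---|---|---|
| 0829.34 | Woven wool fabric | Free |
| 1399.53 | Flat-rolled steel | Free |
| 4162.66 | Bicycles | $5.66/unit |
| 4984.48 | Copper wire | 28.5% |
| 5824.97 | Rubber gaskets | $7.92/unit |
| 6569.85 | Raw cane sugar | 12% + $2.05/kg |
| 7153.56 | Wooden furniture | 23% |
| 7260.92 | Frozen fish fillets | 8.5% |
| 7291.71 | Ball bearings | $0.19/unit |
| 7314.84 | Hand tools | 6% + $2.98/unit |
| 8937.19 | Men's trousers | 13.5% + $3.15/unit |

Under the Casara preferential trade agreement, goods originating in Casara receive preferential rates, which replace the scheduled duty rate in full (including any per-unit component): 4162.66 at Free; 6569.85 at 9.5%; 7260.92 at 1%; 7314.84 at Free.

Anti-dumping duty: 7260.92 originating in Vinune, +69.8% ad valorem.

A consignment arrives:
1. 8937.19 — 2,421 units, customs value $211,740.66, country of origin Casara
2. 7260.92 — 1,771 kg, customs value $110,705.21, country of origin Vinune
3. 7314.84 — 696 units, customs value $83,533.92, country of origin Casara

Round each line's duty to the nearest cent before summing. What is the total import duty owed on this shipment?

Line 1 (8937.19, Casara, 2,421 units, $211,740.66):
Base rate for 8937.19 is 13.5% + $3.15/unit.
Origin Casara is the FTA partner but 8937.19 is not on the preference list; base rate stands.
Duty = $211,740.66 × 13.5% + 2,421 × $3.15 = $36,211.14.
Line 2 (7260.92, Vinune, 1,771 kg, $110,705.21):
Base rate for 7260.92 is 8.5%.
7260.92 has an FTA preferential rate, but origin Vinune is not Casara; base rate stands.
Additional duty on 7260.92 from Vinune: +69.8%. Applied ad valorem rate: 8.5% + 69.8% = 78.3%.
Duty = $110,705.21 × 78.3% = $86,682.18.
Line 3 (7314.84, Casara, 696 units, $83,533.92):
Base rate for 7314.84 is 6% + $2.98/unit.
Origin Casara qualifies under the Zoray–Casara agreement and 7314.84 is covered: preferential rate Free applies instead.
Duty = $83,533.92 × 0% = $0.00.
Total = $36,211.14 + $86,682.18 + $0.00 = $122,893.32.

$122,893.32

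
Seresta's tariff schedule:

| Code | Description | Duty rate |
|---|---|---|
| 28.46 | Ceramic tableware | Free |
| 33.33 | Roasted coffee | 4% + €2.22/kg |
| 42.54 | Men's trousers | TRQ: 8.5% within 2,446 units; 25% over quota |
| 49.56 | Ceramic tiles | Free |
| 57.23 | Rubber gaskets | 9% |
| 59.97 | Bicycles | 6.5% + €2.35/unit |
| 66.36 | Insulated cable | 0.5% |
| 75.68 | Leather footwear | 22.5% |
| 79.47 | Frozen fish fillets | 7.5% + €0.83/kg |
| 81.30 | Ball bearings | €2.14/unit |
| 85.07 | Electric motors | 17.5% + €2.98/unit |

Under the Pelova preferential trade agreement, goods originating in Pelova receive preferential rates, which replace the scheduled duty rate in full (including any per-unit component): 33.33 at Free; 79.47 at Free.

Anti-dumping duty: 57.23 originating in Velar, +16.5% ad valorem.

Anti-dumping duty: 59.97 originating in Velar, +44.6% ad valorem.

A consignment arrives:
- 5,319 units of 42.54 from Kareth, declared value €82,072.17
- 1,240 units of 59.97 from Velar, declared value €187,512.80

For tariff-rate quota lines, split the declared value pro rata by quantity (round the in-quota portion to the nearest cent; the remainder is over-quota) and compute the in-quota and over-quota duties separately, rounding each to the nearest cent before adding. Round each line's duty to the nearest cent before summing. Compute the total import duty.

Line 1 (42.54, Kareth, 5,319 units, €82,072.17):
Code 42.54 is under a tariff-rate quota (threshold 2,446 units). In-quota: 2,446 units at 8.5%; over-quota: 2,873 units at 25%.
Pro-rata value split: in-quota = €82,072.17 × 2,446/5,319 = €37,741.78; over-quota = €82,072.17 − €37,741.78 = €44,330.39.
In-quota duty = €37,741.78 × 8.5% = €3,208.05. Over-quota duty = €44,330.39 × 25% = €11,082.60.
Line duty = €3,208.05 + €11,082.60 = €14,290.65.
Line 2 (59.97, Velar, 1,240 units, €187,512.80):
Base rate for 59.97 is 6.5% + €2.35/unit.
Additional duty on 59.97 from Velar: +44.6%. Applied ad valorem rate: 6.5% + 44.6% = 51.1%.
Duty = €187,512.80 × 51.1% + 1,240 × €2.35 = €98,733.04.
Total = €14,290.65 + €98,733.04 = €113,023.69.

€113,023.69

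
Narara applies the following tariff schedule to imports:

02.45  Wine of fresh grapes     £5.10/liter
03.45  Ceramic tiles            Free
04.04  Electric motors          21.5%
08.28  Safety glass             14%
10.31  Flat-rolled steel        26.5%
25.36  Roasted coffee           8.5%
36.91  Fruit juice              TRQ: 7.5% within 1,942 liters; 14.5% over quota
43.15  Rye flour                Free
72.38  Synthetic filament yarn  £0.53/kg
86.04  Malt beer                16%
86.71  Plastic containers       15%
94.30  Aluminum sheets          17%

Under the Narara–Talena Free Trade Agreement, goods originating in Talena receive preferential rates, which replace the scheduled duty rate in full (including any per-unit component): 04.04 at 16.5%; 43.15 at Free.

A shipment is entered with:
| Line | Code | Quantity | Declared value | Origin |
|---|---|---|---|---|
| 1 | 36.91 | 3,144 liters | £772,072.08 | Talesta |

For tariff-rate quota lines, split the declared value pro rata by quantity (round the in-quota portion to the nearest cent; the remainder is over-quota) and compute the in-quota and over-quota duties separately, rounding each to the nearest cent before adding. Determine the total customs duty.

Line 1 (36.91, Talesta, 3,144 liters, £772,072.08):
Code 36.91 is under a tariff-rate quota (threshold 1,942 liters). In-quota: 1,942 liters at 7.5%; over-quota: 1,202 liters at 14.5%.
Pro-rata value split: in-quota = £772,072.08 × 1,942/3,144 = £476,896.94; over-quota = £772,072.08 − £476,896.94 = £295,175.14.
In-quota duty = £476,896.94 × 7.5% = £35,767.27. Over-quota duty = £295,175.14 × 14.5% = £42,800.40.
Line duty = £35,767.27 + £42,800.40 = £78,567.67.

£78,567.67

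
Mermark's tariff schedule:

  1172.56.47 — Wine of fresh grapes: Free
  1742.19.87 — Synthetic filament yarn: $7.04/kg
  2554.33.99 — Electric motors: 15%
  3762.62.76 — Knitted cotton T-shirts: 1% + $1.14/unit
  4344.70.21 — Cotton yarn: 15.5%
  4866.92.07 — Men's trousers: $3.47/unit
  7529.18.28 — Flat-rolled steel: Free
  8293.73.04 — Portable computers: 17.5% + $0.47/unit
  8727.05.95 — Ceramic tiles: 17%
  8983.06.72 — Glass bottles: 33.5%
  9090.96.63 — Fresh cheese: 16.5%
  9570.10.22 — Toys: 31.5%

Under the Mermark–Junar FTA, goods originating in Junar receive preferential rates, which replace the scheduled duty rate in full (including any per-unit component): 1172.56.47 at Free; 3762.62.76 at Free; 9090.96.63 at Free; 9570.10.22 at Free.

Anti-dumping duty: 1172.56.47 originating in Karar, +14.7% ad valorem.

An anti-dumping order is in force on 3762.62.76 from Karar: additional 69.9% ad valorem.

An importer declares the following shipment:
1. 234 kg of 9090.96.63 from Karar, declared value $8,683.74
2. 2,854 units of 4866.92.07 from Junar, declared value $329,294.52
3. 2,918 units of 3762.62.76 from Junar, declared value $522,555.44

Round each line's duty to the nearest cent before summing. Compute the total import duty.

$11,336.20

Line 1 (9090.96.63, Karar, 234 kg, $8,683.74):
Base rate for 9090.96.63 is 16.5%.
9090.96.63 has an FTA preferential rate, but origin Karar is not Junar; base rate stands.
Duty = $8,683.74 × 16.5% = $1,432.82.
Line 2 (4866.92.07, Junar, 2,854 units, $329,294.52):
Base rate for 4866.92.07 is $3.47/unit.
Origin Junar is the FTA partner but 4866.92.07 is not on the preference list; base rate stands.
Duty = 2,854 × $3.47 = $9,903.38.
Line 3 (3762.62.76, Junar, 2,918 units, $522,555.44):
Base rate for 3762.62.76 is 1% + $1.14/unit.
Origin Junar qualifies under the Mermark–Junar agreement and 3762.62.76 is covered: preferential rate Free applies instead.
The additional-duty order on 3762.62.76 targets Karar, not Junar; it does not apply.
Duty = $522,555.44 × 0% = $0.00.
Total = $1,432.82 + $9,903.38 + $0.00 = $11,336.20.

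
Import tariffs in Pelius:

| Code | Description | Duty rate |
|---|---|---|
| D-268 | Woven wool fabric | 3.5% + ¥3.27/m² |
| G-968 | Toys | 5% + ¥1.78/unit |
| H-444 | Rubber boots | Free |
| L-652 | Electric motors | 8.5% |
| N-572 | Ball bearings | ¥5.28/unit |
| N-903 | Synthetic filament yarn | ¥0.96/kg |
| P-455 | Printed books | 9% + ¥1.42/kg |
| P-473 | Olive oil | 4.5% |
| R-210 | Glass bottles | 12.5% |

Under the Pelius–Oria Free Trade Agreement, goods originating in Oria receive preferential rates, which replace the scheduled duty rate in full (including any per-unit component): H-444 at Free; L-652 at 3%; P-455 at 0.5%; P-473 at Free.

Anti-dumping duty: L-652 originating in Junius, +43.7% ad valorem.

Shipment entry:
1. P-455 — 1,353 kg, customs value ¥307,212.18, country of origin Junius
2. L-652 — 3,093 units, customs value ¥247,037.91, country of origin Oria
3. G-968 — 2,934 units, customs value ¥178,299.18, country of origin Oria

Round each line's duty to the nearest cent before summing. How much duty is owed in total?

Line 1 (P-455, Junius, 1,353 kg, ¥307,212.18):
Base rate for P-455 is 9% + ¥1.42/kg.
P-455 has an FTA preferential rate, but origin Junius is not Oria; base rate stands.
Duty = ¥307,212.18 × 9% + 1,353 × ¥1.42 = ¥29,570.36.
Line 2 (L-652, Oria, 3,093 units, ¥247,037.91):
Base rate for L-652 is 8.5%.
Origin Oria qualifies under the Pelius–Oria agreement and L-652 is covered: preferential rate 3% applies instead.
The additional-duty order on L-652 targets Junius, not Oria; it does not apply.
Duty = ¥247,037.91 × 3% = ¥7,411.14.
Line 3 (G-968, Oria, 2,934 units, ¥178,299.18):
Base rate for G-968 is 5% + ¥1.78/unit.
Origin Oria is the FTA partner but G-968 is not on the preference list; base rate stands.
Duty = ¥178,299.18 × 5% + 2,934 × ¥1.78 = ¥14,137.48.
Total = ¥29,570.36 + ¥7,411.14 + ¥14,137.48 = ¥51,118.98.

¥51,118.98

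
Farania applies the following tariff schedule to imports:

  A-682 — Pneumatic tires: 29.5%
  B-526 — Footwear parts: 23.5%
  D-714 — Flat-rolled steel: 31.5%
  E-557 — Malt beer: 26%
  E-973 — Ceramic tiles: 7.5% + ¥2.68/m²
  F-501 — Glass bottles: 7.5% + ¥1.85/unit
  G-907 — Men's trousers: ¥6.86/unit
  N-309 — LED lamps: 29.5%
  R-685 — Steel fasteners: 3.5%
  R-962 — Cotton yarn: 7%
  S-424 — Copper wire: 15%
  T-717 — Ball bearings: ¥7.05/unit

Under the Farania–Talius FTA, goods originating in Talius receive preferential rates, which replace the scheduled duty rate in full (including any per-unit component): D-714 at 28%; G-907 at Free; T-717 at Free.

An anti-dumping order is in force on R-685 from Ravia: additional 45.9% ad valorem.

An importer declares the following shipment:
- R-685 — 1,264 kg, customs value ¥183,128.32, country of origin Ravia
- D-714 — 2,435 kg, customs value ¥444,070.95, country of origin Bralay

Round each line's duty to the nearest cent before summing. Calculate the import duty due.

Line 1 (R-685, Ravia, 1,264 kg, ¥183,128.32):
Base rate for R-685 is 3.5%.
Additional duty on R-685 from Ravia: +45.9%. Applied ad valorem rate: 3.5% + 45.9% = 49.4%.
Duty = ¥183,128.32 × 49.4% = ¥90,465.39.
Line 2 (D-714, Bralay, 2,435 kg, ¥444,070.95):
Base rate for D-714 is 31.5%.
D-714 has an FTA preferential rate, but origin Bralay is not Talius; base rate stands.
Duty = ¥444,070.95 × 31.5% = ¥139,882.35.
Total = ¥90,465.39 + ¥139,882.35 = ¥230,347.74.

¥230,347.74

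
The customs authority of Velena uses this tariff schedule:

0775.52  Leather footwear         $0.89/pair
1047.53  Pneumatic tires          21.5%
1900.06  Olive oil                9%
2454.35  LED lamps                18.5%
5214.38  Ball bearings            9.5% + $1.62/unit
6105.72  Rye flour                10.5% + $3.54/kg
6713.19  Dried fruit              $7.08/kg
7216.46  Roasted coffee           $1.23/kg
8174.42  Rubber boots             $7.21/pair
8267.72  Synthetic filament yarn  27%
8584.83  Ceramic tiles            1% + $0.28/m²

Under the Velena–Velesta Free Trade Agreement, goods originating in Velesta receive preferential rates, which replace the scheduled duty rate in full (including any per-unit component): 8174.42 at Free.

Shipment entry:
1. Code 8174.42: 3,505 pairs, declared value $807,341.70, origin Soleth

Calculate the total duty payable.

Line 1 (8174.42, Soleth, 3,505 pairs, $807,341.70):
Base rate for 8174.42 is $7.21/pair.
8174.42 has an FTA preferential rate, but origin Soleth is not Velesta; base rate stands.
Duty = 3,505 × $7.21 = $25,271.05.

$25,271.05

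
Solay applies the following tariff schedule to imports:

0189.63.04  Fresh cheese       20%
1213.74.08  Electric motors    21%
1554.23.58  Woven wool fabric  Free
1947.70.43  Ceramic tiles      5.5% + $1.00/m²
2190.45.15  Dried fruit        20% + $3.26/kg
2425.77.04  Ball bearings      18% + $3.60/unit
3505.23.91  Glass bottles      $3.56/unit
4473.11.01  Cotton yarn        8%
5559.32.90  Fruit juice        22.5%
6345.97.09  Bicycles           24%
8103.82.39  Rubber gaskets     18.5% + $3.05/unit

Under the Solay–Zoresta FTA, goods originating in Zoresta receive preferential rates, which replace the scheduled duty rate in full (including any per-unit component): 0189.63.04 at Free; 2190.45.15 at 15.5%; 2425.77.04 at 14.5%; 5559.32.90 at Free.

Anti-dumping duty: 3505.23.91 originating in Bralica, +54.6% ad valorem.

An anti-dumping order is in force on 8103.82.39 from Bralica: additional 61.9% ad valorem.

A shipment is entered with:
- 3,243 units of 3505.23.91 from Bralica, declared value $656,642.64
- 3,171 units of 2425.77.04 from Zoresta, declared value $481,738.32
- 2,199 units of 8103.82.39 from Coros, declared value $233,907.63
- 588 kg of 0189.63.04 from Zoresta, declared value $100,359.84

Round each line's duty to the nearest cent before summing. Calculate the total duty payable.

$489,903.88

Line 1 (3505.23.91, Bralica, 3,243 units, $656,642.64):
Base rate for 3505.23.91 is $3.56/unit.
Additional duty on 3505.23.91 from Bralica: +54.6% ad valorem. Applied ad valorem rate = 54.6%.
Duty = $656,642.64 × 54.6% + 3,243 × $3.56 = $370,071.96.
Line 2 (2425.77.04, Zoresta, 3,171 units, $481,738.32):
Base rate for 2425.77.04 is 18% + $3.60/unit.
Origin Zoresta qualifies under the Solay–Zoresta agreement and 2425.77.04 is covered: preferential rate 14.5% applies instead.
Duty = $481,738.32 × 14.5% = $69,852.06.
Line 3 (8103.82.39, Coros, 2,199 units, $233,907.63):
Base rate for 8103.82.39 is 18.5% + $3.05/unit.
The additional-duty order on 8103.82.39 targets Bralica, not Coros; it does not apply.
Duty = $233,907.63 × 18.5% + 2,199 × $3.05 = $49,979.86.
Line 4 (0189.63.04, Zoresta, 588 kg, $100,359.84):
Base rate for 0189.63.04 is 20%.
Origin Zoresta qualifies under the Solay–Zoresta agreement and 0189.63.04 is covered: preferential rate Free applies instead.
Duty = $100,359.84 × 0% = $0.00.
Total = $370,071.96 + $69,852.06 + $49,979.86 + $0.00 = $489,903.88.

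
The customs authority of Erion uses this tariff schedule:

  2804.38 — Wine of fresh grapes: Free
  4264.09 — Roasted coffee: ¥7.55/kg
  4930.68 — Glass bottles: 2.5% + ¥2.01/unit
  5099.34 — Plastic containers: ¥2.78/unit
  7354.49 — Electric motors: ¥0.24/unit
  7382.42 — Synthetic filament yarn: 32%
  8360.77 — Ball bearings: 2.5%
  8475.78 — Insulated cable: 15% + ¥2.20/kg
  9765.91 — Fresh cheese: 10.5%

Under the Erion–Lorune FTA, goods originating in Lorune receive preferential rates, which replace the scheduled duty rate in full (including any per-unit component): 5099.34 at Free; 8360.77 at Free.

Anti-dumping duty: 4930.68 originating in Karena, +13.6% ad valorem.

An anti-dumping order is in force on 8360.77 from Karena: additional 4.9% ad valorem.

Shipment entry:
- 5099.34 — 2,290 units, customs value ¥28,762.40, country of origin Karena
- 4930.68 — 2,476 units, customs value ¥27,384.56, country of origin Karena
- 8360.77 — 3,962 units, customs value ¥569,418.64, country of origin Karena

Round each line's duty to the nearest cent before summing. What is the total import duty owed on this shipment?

¥57,888.85

Line 1 (5099.34, Karena, 2,290 units, ¥28,762.40):
Base rate for 5099.34 is ¥2.78/unit.
5099.34 has an FTA preferential rate, but origin Karena is not Lorune; base rate stands.
Duty = 2,290 × ¥2.78 = ¥6,366.20.
Line 2 (4930.68, Karena, 2,476 units, ¥27,384.56):
Base rate for 4930.68 is 2.5% + ¥2.01/unit.
Additional duty on 4930.68 from Karena: +13.6%. Applied ad valorem rate: 2.5% + 13.6% = 16.1%.
Duty = ¥27,384.56 × 16.1% + 2,476 × ¥2.01 = ¥9,385.67.
Line 3 (8360.77, Karena, 3,962 units, ¥569,418.64):
Base rate for 8360.77 is 2.5%.
8360.77 has an FTA preferential rate, but origin Karena is not Lorune; base rate stands.
Additional duty on 8360.77 from Karena: +4.9%. Applied ad valorem rate: 2.5% + 4.9% = 7.4%.
Duty = ¥569,418.64 × 7.4% = ¥42,136.98.
Total = ¥6,366.20 + ¥9,385.67 + ¥42,136.98 = ¥57,888.85.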